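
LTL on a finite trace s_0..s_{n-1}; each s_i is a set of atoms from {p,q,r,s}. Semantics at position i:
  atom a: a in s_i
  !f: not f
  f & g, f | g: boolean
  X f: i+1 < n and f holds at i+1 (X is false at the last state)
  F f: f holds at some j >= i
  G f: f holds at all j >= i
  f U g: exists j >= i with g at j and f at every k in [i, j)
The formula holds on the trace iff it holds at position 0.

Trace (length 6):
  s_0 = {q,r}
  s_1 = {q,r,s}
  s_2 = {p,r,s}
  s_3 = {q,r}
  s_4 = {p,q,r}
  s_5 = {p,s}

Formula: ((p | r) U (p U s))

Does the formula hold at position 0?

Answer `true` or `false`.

Answer: true

Derivation:
s_0={q,r}: ((p | r) U (p U s))=True (p | r)=True p=False r=True (p U s)=False s=False
s_1={q,r,s}: ((p | r) U (p U s))=True (p | r)=True p=False r=True (p U s)=True s=True
s_2={p,r,s}: ((p | r) U (p U s))=True (p | r)=True p=True r=True (p U s)=True s=True
s_3={q,r}: ((p | r) U (p U s))=True (p | r)=True p=False r=True (p U s)=False s=False
s_4={p,q,r}: ((p | r) U (p U s))=True (p | r)=True p=True r=True (p U s)=True s=False
s_5={p,s}: ((p | r) U (p U s))=True (p | r)=True p=True r=False (p U s)=True s=True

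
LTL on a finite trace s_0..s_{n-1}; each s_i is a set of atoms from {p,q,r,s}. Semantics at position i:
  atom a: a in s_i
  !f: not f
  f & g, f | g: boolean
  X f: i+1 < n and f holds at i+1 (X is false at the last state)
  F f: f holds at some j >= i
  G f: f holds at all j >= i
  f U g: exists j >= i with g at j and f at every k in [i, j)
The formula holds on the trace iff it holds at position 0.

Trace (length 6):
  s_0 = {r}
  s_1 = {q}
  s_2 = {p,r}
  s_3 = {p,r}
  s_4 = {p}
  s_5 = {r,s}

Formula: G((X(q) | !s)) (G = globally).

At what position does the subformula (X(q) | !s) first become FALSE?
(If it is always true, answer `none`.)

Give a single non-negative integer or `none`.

s_0={r}: (X(q) | !s)=True X(q)=True q=False !s=True s=False
s_1={q}: (X(q) | !s)=True X(q)=False q=True !s=True s=False
s_2={p,r}: (X(q) | !s)=True X(q)=False q=False !s=True s=False
s_3={p,r}: (X(q) | !s)=True X(q)=False q=False !s=True s=False
s_4={p}: (X(q) | !s)=True X(q)=False q=False !s=True s=False
s_5={r,s}: (X(q) | !s)=False X(q)=False q=False !s=False s=True
G((X(q) | !s)) holds globally = False
First violation at position 5.

Answer: 5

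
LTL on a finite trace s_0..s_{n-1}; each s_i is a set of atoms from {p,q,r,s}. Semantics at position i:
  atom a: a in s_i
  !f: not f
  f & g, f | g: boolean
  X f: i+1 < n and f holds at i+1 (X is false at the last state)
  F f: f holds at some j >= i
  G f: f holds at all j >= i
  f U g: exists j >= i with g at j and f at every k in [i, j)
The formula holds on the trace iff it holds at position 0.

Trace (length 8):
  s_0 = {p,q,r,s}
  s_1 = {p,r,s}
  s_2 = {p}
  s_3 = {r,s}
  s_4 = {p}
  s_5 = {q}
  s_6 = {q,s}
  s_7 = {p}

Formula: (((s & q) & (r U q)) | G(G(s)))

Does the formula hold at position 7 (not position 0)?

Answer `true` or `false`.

Answer: false

Derivation:
s_0={p,q,r,s}: (((s & q) & (r U q)) | G(G(s)))=True ((s & q) & (r U q))=True (s & q)=True s=True q=True (r U q)=True r=True G(G(s))=False G(s)=False
s_1={p,r,s}: (((s & q) & (r U q)) | G(G(s)))=False ((s & q) & (r U q))=False (s & q)=False s=True q=False (r U q)=False r=True G(G(s))=False G(s)=False
s_2={p}: (((s & q) & (r U q)) | G(G(s)))=False ((s & q) & (r U q))=False (s & q)=False s=False q=False (r U q)=False r=False G(G(s))=False G(s)=False
s_3={r,s}: (((s & q) & (r U q)) | G(G(s)))=False ((s & q) & (r U q))=False (s & q)=False s=True q=False (r U q)=False r=True G(G(s))=False G(s)=False
s_4={p}: (((s & q) & (r U q)) | G(G(s)))=False ((s & q) & (r U q))=False (s & q)=False s=False q=False (r U q)=False r=False G(G(s))=False G(s)=False
s_5={q}: (((s & q) & (r U q)) | G(G(s)))=False ((s & q) & (r U q))=False (s & q)=False s=False q=True (r U q)=True r=False G(G(s))=False G(s)=False
s_6={q,s}: (((s & q) & (r U q)) | G(G(s)))=True ((s & q) & (r U q))=True (s & q)=True s=True q=True (r U q)=True r=False G(G(s))=False G(s)=False
s_7={p}: (((s & q) & (r U q)) | G(G(s)))=False ((s & q) & (r U q))=False (s & q)=False s=False q=False (r U q)=False r=False G(G(s))=False G(s)=False
Evaluating at position 7: result = False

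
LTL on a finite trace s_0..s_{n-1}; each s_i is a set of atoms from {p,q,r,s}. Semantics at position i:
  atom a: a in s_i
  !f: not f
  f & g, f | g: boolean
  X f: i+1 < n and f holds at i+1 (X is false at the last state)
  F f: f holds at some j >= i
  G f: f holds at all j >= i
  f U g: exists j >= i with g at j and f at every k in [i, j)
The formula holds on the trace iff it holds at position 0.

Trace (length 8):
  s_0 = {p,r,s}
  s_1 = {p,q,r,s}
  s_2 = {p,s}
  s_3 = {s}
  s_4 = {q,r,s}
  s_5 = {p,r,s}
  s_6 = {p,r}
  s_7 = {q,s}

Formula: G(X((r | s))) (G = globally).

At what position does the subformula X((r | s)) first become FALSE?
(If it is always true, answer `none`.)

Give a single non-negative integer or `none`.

Answer: 7

Derivation:
s_0={p,r,s}: X((r | s))=True (r | s)=True r=True s=True
s_1={p,q,r,s}: X((r | s))=True (r | s)=True r=True s=True
s_2={p,s}: X((r | s))=True (r | s)=True r=False s=True
s_3={s}: X((r | s))=True (r | s)=True r=False s=True
s_4={q,r,s}: X((r | s))=True (r | s)=True r=True s=True
s_5={p,r,s}: X((r | s))=True (r | s)=True r=True s=True
s_6={p,r}: X((r | s))=True (r | s)=True r=True s=False
s_7={q,s}: X((r | s))=False (r | s)=True r=False s=True
G(X((r | s))) holds globally = False
First violation at position 7.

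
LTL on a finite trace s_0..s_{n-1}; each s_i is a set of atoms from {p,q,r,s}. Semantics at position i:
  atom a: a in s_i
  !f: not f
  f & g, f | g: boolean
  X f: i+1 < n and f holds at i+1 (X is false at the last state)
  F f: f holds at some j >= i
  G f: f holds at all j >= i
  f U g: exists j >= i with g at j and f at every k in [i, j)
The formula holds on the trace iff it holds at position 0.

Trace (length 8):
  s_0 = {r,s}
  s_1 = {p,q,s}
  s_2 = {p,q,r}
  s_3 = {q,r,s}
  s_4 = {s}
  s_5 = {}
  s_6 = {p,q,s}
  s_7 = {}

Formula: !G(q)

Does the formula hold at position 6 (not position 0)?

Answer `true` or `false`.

s_0={r,s}: !G(q)=True G(q)=False q=False
s_1={p,q,s}: !G(q)=True G(q)=False q=True
s_2={p,q,r}: !G(q)=True G(q)=False q=True
s_3={q,r,s}: !G(q)=True G(q)=False q=True
s_4={s}: !G(q)=True G(q)=False q=False
s_5={}: !G(q)=True G(q)=False q=False
s_6={p,q,s}: !G(q)=True G(q)=False q=True
s_7={}: !G(q)=True G(q)=False q=False
Evaluating at position 6: result = True

Answer: true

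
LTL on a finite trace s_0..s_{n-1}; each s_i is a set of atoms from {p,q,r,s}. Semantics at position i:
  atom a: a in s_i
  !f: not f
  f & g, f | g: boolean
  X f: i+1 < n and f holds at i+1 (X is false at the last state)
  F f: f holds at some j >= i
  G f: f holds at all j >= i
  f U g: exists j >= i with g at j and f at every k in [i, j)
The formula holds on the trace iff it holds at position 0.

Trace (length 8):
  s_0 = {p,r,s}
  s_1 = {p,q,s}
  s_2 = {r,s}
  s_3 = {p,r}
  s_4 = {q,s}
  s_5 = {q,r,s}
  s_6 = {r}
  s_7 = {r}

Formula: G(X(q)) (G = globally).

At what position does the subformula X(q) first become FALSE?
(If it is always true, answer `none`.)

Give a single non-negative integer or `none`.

Answer: 1

Derivation:
s_0={p,r,s}: X(q)=True q=False
s_1={p,q,s}: X(q)=False q=True
s_2={r,s}: X(q)=False q=False
s_3={p,r}: X(q)=True q=False
s_4={q,s}: X(q)=True q=True
s_5={q,r,s}: X(q)=False q=True
s_6={r}: X(q)=False q=False
s_7={r}: X(q)=False q=False
G(X(q)) holds globally = False
First violation at position 1.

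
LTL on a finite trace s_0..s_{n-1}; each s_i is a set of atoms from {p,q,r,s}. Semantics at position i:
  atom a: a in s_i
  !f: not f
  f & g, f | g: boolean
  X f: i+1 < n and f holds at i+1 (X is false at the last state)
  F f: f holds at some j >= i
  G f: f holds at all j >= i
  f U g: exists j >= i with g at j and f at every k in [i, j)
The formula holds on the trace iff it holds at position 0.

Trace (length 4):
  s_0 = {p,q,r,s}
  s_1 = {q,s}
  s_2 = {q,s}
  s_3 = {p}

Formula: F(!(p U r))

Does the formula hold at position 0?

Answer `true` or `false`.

s_0={p,q,r,s}: F(!(p U r))=True !(p U r)=False (p U r)=True p=True r=True
s_1={q,s}: F(!(p U r))=True !(p U r)=True (p U r)=False p=False r=False
s_2={q,s}: F(!(p U r))=True !(p U r)=True (p U r)=False p=False r=False
s_3={p}: F(!(p U r))=True !(p U r)=True (p U r)=False p=True r=False

Answer: true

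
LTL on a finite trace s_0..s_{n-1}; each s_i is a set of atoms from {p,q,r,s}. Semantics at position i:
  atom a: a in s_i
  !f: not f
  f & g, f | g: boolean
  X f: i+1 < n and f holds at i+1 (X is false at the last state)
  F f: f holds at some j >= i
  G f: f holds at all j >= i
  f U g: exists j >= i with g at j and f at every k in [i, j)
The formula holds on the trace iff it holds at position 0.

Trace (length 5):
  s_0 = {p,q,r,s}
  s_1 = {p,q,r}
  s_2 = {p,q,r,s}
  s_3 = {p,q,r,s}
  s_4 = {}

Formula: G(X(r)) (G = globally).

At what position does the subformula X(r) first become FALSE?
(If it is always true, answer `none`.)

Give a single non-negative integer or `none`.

Answer: 3

Derivation:
s_0={p,q,r,s}: X(r)=True r=True
s_1={p,q,r}: X(r)=True r=True
s_2={p,q,r,s}: X(r)=True r=True
s_3={p,q,r,s}: X(r)=False r=True
s_4={}: X(r)=False r=False
G(X(r)) holds globally = False
First violation at position 3.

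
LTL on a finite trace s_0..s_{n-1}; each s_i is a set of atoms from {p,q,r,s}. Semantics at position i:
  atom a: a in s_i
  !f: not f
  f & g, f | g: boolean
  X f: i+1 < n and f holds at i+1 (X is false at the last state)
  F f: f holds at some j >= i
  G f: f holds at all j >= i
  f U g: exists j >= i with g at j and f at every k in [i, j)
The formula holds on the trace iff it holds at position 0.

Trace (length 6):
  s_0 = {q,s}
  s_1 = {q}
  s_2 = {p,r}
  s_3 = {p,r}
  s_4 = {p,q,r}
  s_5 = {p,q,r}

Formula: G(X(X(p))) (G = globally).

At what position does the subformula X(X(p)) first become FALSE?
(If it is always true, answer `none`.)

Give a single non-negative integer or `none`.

s_0={q,s}: X(X(p))=True X(p)=False p=False
s_1={q}: X(X(p))=True X(p)=True p=False
s_2={p,r}: X(X(p))=True X(p)=True p=True
s_3={p,r}: X(X(p))=True X(p)=True p=True
s_4={p,q,r}: X(X(p))=False X(p)=True p=True
s_5={p,q,r}: X(X(p))=False X(p)=False p=True
G(X(X(p))) holds globally = False
First violation at position 4.

Answer: 4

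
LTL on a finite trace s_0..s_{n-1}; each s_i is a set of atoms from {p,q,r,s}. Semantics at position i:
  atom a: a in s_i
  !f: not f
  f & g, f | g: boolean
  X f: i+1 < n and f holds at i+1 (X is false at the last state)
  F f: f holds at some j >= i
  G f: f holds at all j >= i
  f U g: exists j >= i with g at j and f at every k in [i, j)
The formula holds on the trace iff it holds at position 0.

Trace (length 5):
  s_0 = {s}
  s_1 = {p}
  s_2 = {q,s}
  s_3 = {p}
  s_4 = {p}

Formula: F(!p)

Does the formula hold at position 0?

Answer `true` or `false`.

Answer: true

Derivation:
s_0={s}: F(!p)=True !p=True p=False
s_1={p}: F(!p)=True !p=False p=True
s_2={q,s}: F(!p)=True !p=True p=False
s_3={p}: F(!p)=False !p=False p=True
s_4={p}: F(!p)=False !p=False p=True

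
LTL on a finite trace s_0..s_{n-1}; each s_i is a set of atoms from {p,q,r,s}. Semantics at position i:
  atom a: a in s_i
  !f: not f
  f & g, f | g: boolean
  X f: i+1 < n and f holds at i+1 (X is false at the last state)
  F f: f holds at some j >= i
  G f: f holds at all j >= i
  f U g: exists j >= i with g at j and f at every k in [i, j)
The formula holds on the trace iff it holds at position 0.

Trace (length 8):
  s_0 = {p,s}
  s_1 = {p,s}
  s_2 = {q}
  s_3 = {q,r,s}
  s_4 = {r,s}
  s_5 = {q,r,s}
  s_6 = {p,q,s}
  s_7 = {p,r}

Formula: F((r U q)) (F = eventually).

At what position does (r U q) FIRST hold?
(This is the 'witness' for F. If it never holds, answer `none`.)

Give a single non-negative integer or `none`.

Answer: 2

Derivation:
s_0={p,s}: (r U q)=False r=False q=False
s_1={p,s}: (r U q)=False r=False q=False
s_2={q}: (r U q)=True r=False q=True
s_3={q,r,s}: (r U q)=True r=True q=True
s_4={r,s}: (r U q)=True r=True q=False
s_5={q,r,s}: (r U q)=True r=True q=True
s_6={p,q,s}: (r U q)=True r=False q=True
s_7={p,r}: (r U q)=False r=True q=False
F((r U q)) holds; first witness at position 2.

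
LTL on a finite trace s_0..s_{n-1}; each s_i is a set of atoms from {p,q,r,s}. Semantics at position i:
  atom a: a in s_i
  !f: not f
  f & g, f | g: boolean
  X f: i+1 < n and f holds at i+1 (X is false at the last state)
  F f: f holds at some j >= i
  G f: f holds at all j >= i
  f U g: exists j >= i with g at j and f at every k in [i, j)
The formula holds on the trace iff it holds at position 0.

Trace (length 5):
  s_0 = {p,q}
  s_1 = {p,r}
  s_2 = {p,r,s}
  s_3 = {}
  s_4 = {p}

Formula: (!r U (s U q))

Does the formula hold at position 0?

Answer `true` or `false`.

Answer: true

Derivation:
s_0={p,q}: (!r U (s U q))=True !r=True r=False (s U q)=True s=False q=True
s_1={p,r}: (!r U (s U q))=False !r=False r=True (s U q)=False s=False q=False
s_2={p,r,s}: (!r U (s U q))=False !r=False r=True (s U q)=False s=True q=False
s_3={}: (!r U (s U q))=False !r=True r=False (s U q)=False s=False q=False
s_4={p}: (!r U (s U q))=False !r=True r=False (s U q)=False s=False q=False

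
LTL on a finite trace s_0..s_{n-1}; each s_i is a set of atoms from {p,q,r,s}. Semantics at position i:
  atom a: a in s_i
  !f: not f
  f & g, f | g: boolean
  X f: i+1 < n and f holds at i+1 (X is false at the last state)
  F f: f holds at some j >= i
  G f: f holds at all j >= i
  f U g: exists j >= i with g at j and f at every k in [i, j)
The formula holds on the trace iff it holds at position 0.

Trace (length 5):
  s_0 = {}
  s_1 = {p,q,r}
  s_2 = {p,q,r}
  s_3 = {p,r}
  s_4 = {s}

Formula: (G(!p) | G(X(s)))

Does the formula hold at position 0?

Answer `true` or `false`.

s_0={}: (G(!p) | G(X(s)))=False G(!p)=False !p=True p=False G(X(s))=False X(s)=False s=False
s_1={p,q,r}: (G(!p) | G(X(s)))=False G(!p)=False !p=False p=True G(X(s))=False X(s)=False s=False
s_2={p,q,r}: (G(!p) | G(X(s)))=False G(!p)=False !p=False p=True G(X(s))=False X(s)=False s=False
s_3={p,r}: (G(!p) | G(X(s)))=False G(!p)=False !p=False p=True G(X(s))=False X(s)=True s=False
s_4={s}: (G(!p) | G(X(s)))=True G(!p)=True !p=True p=False G(X(s))=False X(s)=False s=True

Answer: false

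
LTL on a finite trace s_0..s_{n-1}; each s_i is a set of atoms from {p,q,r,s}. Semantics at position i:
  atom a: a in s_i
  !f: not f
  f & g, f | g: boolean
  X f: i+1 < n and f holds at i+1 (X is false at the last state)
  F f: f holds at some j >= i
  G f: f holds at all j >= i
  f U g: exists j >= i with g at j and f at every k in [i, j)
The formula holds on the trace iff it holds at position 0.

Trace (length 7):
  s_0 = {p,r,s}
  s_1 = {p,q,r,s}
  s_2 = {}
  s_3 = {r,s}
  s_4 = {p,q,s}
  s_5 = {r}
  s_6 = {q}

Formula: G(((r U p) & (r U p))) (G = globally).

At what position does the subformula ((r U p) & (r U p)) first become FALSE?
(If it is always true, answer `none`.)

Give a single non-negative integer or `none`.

s_0={p,r,s}: ((r U p) & (r U p))=True (r U p)=True r=True p=True
s_1={p,q,r,s}: ((r U p) & (r U p))=True (r U p)=True r=True p=True
s_2={}: ((r U p) & (r U p))=False (r U p)=False r=False p=False
s_3={r,s}: ((r U p) & (r U p))=True (r U p)=True r=True p=False
s_4={p,q,s}: ((r U p) & (r U p))=True (r U p)=True r=False p=True
s_5={r}: ((r U p) & (r U p))=False (r U p)=False r=True p=False
s_6={q}: ((r U p) & (r U p))=False (r U p)=False r=False p=False
G(((r U p) & (r U p))) holds globally = False
First violation at position 2.

Answer: 2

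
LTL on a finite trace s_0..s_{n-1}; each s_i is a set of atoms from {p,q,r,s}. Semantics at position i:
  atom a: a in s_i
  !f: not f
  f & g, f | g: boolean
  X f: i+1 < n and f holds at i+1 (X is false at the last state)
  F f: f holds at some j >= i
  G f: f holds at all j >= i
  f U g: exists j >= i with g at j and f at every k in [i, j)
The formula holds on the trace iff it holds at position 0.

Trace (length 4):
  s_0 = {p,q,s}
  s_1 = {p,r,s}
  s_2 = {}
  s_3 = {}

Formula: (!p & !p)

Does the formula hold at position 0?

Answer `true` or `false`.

s_0={p,q,s}: (!p & !p)=False !p=False p=True
s_1={p,r,s}: (!p & !p)=False !p=False p=True
s_2={}: (!p & !p)=True !p=True p=False
s_3={}: (!p & !p)=True !p=True p=False

Answer: false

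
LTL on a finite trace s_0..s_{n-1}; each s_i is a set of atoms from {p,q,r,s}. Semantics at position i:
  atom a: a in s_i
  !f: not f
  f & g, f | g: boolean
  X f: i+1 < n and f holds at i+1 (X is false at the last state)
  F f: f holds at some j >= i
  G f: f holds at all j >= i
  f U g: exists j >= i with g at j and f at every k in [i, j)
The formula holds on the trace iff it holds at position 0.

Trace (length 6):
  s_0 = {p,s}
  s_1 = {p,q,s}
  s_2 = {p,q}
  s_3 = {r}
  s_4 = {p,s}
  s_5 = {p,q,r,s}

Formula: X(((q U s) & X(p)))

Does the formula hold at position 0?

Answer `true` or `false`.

Answer: true

Derivation:
s_0={p,s}: X(((q U s) & X(p)))=True ((q U s) & X(p))=True (q U s)=True q=False s=True X(p)=True p=True
s_1={p,q,s}: X(((q U s) & X(p)))=False ((q U s) & X(p))=True (q U s)=True q=True s=True X(p)=True p=True
s_2={p,q}: X(((q U s) & X(p)))=False ((q U s) & X(p))=False (q U s)=False q=True s=False X(p)=False p=True
s_3={r}: X(((q U s) & X(p)))=True ((q U s) & X(p))=False (q U s)=False q=False s=False X(p)=True p=False
s_4={p,s}: X(((q U s) & X(p)))=False ((q U s) & X(p))=True (q U s)=True q=False s=True X(p)=True p=True
s_5={p,q,r,s}: X(((q U s) & X(p)))=False ((q U s) & X(p))=False (q U s)=True q=True s=True X(p)=False p=True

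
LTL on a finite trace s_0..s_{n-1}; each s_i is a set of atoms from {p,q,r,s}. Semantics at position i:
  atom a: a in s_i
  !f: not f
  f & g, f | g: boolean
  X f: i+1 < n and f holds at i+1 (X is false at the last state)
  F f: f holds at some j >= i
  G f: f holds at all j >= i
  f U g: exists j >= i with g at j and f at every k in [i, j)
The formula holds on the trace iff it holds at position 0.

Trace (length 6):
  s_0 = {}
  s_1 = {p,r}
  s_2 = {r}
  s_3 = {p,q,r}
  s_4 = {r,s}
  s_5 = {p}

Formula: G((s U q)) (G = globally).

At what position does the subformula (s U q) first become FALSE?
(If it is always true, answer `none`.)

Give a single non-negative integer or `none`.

Answer: 0

Derivation:
s_0={}: (s U q)=False s=False q=False
s_1={p,r}: (s U q)=False s=False q=False
s_2={r}: (s U q)=False s=False q=False
s_3={p,q,r}: (s U q)=True s=False q=True
s_4={r,s}: (s U q)=False s=True q=False
s_5={p}: (s U q)=False s=False q=False
G((s U q)) holds globally = False
First violation at position 0.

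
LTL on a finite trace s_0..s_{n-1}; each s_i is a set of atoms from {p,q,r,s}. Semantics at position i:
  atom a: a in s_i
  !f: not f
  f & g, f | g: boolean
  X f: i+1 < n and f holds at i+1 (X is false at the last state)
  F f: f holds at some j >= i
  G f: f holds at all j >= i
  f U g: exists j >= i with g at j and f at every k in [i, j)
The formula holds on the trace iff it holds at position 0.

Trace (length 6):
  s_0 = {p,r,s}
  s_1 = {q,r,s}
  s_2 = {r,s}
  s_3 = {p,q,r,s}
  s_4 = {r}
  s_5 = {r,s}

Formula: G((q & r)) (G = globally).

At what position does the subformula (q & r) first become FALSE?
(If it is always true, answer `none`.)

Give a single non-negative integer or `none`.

Answer: 0

Derivation:
s_0={p,r,s}: (q & r)=False q=False r=True
s_1={q,r,s}: (q & r)=True q=True r=True
s_2={r,s}: (q & r)=False q=False r=True
s_3={p,q,r,s}: (q & r)=True q=True r=True
s_4={r}: (q & r)=False q=False r=True
s_5={r,s}: (q & r)=False q=False r=True
G((q & r)) holds globally = False
First violation at position 0.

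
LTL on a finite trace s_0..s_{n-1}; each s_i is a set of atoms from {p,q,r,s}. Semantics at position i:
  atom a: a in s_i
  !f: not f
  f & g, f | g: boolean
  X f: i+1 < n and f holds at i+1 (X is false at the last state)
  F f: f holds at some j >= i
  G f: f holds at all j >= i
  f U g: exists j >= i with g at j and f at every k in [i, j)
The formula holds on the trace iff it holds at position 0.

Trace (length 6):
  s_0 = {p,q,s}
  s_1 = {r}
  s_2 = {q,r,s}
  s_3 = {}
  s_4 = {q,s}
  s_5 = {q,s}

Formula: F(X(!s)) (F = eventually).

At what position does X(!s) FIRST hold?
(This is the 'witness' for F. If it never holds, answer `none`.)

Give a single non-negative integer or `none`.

s_0={p,q,s}: X(!s)=True !s=False s=True
s_1={r}: X(!s)=False !s=True s=False
s_2={q,r,s}: X(!s)=True !s=False s=True
s_3={}: X(!s)=False !s=True s=False
s_4={q,s}: X(!s)=False !s=False s=True
s_5={q,s}: X(!s)=False !s=False s=True
F(X(!s)) holds; first witness at position 0.

Answer: 0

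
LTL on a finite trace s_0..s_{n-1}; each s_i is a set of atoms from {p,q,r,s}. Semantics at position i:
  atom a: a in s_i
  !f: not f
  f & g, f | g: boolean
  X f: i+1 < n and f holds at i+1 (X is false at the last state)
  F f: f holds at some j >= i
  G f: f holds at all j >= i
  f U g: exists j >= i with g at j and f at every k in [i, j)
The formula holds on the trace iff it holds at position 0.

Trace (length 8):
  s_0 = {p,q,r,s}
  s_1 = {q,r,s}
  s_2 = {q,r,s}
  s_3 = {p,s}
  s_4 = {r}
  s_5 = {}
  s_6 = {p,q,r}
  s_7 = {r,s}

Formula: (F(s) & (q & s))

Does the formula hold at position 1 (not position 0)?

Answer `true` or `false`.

Answer: true

Derivation:
s_0={p,q,r,s}: (F(s) & (q & s))=True F(s)=True s=True (q & s)=True q=True
s_1={q,r,s}: (F(s) & (q & s))=True F(s)=True s=True (q & s)=True q=True
s_2={q,r,s}: (F(s) & (q & s))=True F(s)=True s=True (q & s)=True q=True
s_3={p,s}: (F(s) & (q & s))=False F(s)=True s=True (q & s)=False q=False
s_4={r}: (F(s) & (q & s))=False F(s)=True s=False (q & s)=False q=False
s_5={}: (F(s) & (q & s))=False F(s)=True s=False (q & s)=False q=False
s_6={p,q,r}: (F(s) & (q & s))=False F(s)=True s=False (q & s)=False q=True
s_7={r,s}: (F(s) & (q & s))=False F(s)=True s=True (q & s)=False q=False
Evaluating at position 1: result = True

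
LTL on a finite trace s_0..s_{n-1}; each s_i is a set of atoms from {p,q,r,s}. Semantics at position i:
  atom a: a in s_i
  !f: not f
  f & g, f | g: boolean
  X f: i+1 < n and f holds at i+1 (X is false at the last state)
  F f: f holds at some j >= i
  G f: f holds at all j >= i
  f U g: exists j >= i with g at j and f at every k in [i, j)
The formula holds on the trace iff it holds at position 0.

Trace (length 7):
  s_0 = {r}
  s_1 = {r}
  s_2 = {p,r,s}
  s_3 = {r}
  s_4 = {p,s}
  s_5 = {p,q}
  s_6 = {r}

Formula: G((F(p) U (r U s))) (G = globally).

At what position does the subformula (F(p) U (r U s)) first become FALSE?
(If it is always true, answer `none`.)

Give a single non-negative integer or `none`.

s_0={r}: (F(p) U (r U s))=True F(p)=True p=False (r U s)=True r=True s=False
s_1={r}: (F(p) U (r U s))=True F(p)=True p=False (r U s)=True r=True s=False
s_2={p,r,s}: (F(p) U (r U s))=True F(p)=True p=True (r U s)=True r=True s=True
s_3={r}: (F(p) U (r U s))=True F(p)=True p=False (r U s)=True r=True s=False
s_4={p,s}: (F(p) U (r U s))=True F(p)=True p=True (r U s)=True r=False s=True
s_5={p,q}: (F(p) U (r U s))=False F(p)=True p=True (r U s)=False r=False s=False
s_6={r}: (F(p) U (r U s))=False F(p)=False p=False (r U s)=False r=True s=False
G((F(p) U (r U s))) holds globally = False
First violation at position 5.

Answer: 5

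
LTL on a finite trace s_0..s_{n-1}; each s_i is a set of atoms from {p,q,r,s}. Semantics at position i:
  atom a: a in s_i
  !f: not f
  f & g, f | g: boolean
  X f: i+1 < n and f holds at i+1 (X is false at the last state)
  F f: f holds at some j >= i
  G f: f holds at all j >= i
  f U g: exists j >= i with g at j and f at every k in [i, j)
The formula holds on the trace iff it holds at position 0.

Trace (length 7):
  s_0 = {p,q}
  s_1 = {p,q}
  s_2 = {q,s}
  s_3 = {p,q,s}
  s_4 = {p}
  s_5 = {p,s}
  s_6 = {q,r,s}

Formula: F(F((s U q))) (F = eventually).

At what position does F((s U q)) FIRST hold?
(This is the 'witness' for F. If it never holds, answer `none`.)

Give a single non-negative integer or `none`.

Answer: 0

Derivation:
s_0={p,q}: F((s U q))=True (s U q)=True s=False q=True
s_1={p,q}: F((s U q))=True (s U q)=True s=False q=True
s_2={q,s}: F((s U q))=True (s U q)=True s=True q=True
s_3={p,q,s}: F((s U q))=True (s U q)=True s=True q=True
s_4={p}: F((s U q))=True (s U q)=False s=False q=False
s_5={p,s}: F((s U q))=True (s U q)=True s=True q=False
s_6={q,r,s}: F((s U q))=True (s U q)=True s=True q=True
F(F((s U q))) holds; first witness at position 0.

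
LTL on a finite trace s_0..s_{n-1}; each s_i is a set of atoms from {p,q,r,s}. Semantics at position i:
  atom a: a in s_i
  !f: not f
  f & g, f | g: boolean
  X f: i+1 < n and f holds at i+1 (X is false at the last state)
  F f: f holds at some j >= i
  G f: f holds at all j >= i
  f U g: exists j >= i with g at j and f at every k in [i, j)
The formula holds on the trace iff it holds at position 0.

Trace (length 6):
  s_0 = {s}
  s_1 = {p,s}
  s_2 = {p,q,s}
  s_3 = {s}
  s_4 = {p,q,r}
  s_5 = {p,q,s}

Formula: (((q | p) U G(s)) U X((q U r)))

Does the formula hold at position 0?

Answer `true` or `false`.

Answer: false

Derivation:
s_0={s}: (((q | p) U G(s)) U X((q U r)))=False ((q | p) U G(s))=False (q | p)=False q=False p=False G(s)=False s=True X((q U r))=False (q U r)=False r=False
s_1={p,s}: (((q | p) U G(s)) U X((q U r)))=False ((q | p) U G(s))=False (q | p)=True q=False p=True G(s)=False s=True X((q U r))=False (q U r)=False r=False
s_2={p,q,s}: (((q | p) U G(s)) U X((q U r)))=False ((q | p) U G(s))=False (q | p)=True q=True p=True G(s)=False s=True X((q U r))=False (q U r)=False r=False
s_3={s}: (((q | p) U G(s)) U X((q U r)))=True ((q | p) U G(s))=False (q | p)=False q=False p=False G(s)=False s=True X((q U r))=True (q U r)=False r=False
s_4={p,q,r}: (((q | p) U G(s)) U X((q U r)))=False ((q | p) U G(s))=True (q | p)=True q=True p=True G(s)=False s=False X((q U r))=False (q U r)=True r=True
s_5={p,q,s}: (((q | p) U G(s)) U X((q U r)))=False ((q | p) U G(s))=True (q | p)=True q=True p=True G(s)=True s=True X((q U r))=False (q U r)=False r=False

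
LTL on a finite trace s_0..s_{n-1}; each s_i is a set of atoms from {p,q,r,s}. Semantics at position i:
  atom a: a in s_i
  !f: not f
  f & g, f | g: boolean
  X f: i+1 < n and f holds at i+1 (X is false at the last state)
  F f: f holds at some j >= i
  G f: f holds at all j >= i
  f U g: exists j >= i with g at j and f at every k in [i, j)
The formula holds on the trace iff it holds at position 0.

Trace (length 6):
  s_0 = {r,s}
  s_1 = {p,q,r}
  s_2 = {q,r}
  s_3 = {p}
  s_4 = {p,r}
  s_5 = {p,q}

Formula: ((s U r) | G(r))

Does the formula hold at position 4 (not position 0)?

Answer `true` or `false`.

s_0={r,s}: ((s U r) | G(r))=True (s U r)=True s=True r=True G(r)=False
s_1={p,q,r}: ((s U r) | G(r))=True (s U r)=True s=False r=True G(r)=False
s_2={q,r}: ((s U r) | G(r))=True (s U r)=True s=False r=True G(r)=False
s_3={p}: ((s U r) | G(r))=False (s U r)=False s=False r=False G(r)=False
s_4={p,r}: ((s U r) | G(r))=True (s U r)=True s=False r=True G(r)=False
s_5={p,q}: ((s U r) | G(r))=False (s U r)=False s=False r=False G(r)=False
Evaluating at position 4: result = True

Answer: true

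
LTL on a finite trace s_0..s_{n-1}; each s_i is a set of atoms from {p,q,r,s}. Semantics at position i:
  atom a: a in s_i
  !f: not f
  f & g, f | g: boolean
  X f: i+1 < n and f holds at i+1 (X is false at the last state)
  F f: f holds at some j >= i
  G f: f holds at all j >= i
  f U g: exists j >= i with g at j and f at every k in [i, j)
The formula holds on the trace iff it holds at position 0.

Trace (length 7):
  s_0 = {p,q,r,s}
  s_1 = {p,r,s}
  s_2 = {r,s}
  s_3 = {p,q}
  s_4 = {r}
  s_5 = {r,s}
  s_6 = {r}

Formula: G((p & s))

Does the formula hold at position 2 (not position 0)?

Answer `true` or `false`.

Answer: false

Derivation:
s_0={p,q,r,s}: G((p & s))=False (p & s)=True p=True s=True
s_1={p,r,s}: G((p & s))=False (p & s)=True p=True s=True
s_2={r,s}: G((p & s))=False (p & s)=False p=False s=True
s_3={p,q}: G((p & s))=False (p & s)=False p=True s=False
s_4={r}: G((p & s))=False (p & s)=False p=False s=False
s_5={r,s}: G((p & s))=False (p & s)=False p=False s=True
s_6={r}: G((p & s))=False (p & s)=False p=False s=False
Evaluating at position 2: result = False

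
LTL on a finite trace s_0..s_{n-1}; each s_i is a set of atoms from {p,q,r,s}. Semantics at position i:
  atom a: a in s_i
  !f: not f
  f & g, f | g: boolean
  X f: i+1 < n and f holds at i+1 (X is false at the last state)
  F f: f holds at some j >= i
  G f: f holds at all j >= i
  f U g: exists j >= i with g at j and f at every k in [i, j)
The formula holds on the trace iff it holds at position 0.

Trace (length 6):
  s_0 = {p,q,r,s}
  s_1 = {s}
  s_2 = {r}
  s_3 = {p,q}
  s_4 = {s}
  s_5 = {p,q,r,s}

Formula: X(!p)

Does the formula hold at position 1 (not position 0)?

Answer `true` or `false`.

s_0={p,q,r,s}: X(!p)=True !p=False p=True
s_1={s}: X(!p)=True !p=True p=False
s_2={r}: X(!p)=False !p=True p=False
s_3={p,q}: X(!p)=True !p=False p=True
s_4={s}: X(!p)=False !p=True p=False
s_5={p,q,r,s}: X(!p)=False !p=False p=True
Evaluating at position 1: result = True

Answer: true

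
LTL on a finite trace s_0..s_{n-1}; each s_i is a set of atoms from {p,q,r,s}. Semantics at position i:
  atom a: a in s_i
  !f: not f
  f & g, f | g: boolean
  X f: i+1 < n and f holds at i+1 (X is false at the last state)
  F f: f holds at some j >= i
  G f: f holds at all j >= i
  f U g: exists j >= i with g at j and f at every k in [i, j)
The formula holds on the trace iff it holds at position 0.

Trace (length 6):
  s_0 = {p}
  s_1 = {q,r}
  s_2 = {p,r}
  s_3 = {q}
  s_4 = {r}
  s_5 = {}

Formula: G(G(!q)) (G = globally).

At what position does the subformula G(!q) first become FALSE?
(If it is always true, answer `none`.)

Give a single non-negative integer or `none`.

s_0={p}: G(!q)=False !q=True q=False
s_1={q,r}: G(!q)=False !q=False q=True
s_2={p,r}: G(!q)=False !q=True q=False
s_3={q}: G(!q)=False !q=False q=True
s_4={r}: G(!q)=True !q=True q=False
s_5={}: G(!q)=True !q=True q=False
G(G(!q)) holds globally = False
First violation at position 0.

Answer: 0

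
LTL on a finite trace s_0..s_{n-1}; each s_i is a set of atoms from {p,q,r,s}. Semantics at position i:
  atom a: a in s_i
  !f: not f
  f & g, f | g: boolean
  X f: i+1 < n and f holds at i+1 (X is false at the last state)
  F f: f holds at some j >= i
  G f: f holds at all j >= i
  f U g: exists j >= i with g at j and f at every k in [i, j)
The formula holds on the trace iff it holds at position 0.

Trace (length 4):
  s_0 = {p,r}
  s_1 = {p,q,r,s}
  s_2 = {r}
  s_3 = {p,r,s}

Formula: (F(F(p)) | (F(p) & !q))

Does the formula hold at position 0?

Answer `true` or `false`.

s_0={p,r}: (F(F(p)) | (F(p) & !q))=True F(F(p))=True F(p)=True p=True (F(p) & !q)=True !q=True q=False
s_1={p,q,r,s}: (F(F(p)) | (F(p) & !q))=True F(F(p))=True F(p)=True p=True (F(p) & !q)=False !q=False q=True
s_2={r}: (F(F(p)) | (F(p) & !q))=True F(F(p))=True F(p)=True p=False (F(p) & !q)=True !q=True q=False
s_3={p,r,s}: (F(F(p)) | (F(p) & !q))=True F(F(p))=True F(p)=True p=True (F(p) & !q)=True !q=True q=False

Answer: true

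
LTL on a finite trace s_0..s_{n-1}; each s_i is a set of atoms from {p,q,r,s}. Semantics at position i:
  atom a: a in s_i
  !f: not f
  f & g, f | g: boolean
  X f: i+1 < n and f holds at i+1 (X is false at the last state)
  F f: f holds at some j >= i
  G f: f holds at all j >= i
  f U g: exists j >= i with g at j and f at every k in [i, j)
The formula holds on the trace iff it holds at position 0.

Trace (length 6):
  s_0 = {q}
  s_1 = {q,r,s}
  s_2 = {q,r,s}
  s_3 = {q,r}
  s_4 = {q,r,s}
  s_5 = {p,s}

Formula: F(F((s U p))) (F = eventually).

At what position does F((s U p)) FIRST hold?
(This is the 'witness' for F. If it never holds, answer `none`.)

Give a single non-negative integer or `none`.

s_0={q}: F((s U p))=True (s U p)=False s=False p=False
s_1={q,r,s}: F((s U p))=True (s U p)=False s=True p=False
s_2={q,r,s}: F((s U p))=True (s U p)=False s=True p=False
s_3={q,r}: F((s U p))=True (s U p)=False s=False p=False
s_4={q,r,s}: F((s U p))=True (s U p)=True s=True p=False
s_5={p,s}: F((s U p))=True (s U p)=True s=True p=True
F(F((s U p))) holds; first witness at position 0.

Answer: 0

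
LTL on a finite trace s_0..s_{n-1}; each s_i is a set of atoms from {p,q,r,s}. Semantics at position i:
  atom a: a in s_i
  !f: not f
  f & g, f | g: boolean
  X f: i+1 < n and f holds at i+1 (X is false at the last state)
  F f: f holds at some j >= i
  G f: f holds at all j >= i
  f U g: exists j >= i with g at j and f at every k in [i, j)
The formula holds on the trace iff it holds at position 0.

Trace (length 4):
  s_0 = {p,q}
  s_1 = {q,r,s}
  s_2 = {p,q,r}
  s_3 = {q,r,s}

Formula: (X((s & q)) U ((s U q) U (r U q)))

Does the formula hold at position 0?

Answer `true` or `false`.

Answer: true

Derivation:
s_0={p,q}: (X((s & q)) U ((s U q) U (r U q)))=True X((s & q))=True (s & q)=False s=False q=True ((s U q) U (r U q))=True (s U q)=True (r U q)=True r=False
s_1={q,r,s}: (X((s & q)) U ((s U q) U (r U q)))=True X((s & q))=False (s & q)=True s=True q=True ((s U q) U (r U q))=True (s U q)=True (r U q)=True r=True
s_2={p,q,r}: (X((s & q)) U ((s U q) U (r U q)))=True X((s & q))=True (s & q)=False s=False q=True ((s U q) U (r U q))=True (s U q)=True (r U q)=True r=True
s_3={q,r,s}: (X((s & q)) U ((s U q) U (r U q)))=True X((s & q))=False (s & q)=True s=True q=True ((s U q) U (r U q))=True (s U q)=True (r U q)=True r=True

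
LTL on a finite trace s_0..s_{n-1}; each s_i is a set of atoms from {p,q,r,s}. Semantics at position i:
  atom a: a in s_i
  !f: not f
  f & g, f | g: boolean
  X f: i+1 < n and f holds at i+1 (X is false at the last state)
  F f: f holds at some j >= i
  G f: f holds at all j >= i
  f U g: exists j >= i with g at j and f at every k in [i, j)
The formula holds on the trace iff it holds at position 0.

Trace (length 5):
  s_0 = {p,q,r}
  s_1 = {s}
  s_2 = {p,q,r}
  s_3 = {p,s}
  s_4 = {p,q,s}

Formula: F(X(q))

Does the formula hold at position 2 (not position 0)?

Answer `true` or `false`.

Answer: true

Derivation:
s_0={p,q,r}: F(X(q))=True X(q)=False q=True
s_1={s}: F(X(q))=True X(q)=True q=False
s_2={p,q,r}: F(X(q))=True X(q)=False q=True
s_3={p,s}: F(X(q))=True X(q)=True q=False
s_4={p,q,s}: F(X(q))=False X(q)=False q=True
Evaluating at position 2: result = True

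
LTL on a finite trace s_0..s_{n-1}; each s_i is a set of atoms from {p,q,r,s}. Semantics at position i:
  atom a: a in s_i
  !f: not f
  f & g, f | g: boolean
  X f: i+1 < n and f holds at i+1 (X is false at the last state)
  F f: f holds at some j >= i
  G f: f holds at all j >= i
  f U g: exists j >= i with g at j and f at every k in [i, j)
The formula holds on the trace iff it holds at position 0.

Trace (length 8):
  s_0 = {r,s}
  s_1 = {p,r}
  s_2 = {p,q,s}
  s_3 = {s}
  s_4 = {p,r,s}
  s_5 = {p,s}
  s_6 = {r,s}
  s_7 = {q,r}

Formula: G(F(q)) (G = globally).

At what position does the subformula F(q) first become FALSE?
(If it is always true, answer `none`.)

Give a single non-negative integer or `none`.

s_0={r,s}: F(q)=True q=False
s_1={p,r}: F(q)=True q=False
s_2={p,q,s}: F(q)=True q=True
s_3={s}: F(q)=True q=False
s_4={p,r,s}: F(q)=True q=False
s_5={p,s}: F(q)=True q=False
s_6={r,s}: F(q)=True q=False
s_7={q,r}: F(q)=True q=True
G(F(q)) holds globally = True
No violation — formula holds at every position.

Answer: none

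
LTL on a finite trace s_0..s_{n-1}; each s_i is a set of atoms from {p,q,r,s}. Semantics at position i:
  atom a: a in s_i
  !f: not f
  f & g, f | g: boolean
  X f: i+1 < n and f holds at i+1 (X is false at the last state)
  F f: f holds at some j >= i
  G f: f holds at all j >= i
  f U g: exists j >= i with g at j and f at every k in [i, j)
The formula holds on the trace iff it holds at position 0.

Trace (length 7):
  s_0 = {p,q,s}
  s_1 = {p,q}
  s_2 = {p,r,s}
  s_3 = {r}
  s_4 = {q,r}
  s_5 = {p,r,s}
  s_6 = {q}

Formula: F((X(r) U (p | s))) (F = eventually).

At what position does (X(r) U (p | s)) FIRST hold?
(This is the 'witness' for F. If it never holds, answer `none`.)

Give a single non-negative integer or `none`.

Answer: 0

Derivation:
s_0={p,q,s}: (X(r) U (p | s))=True X(r)=False r=False (p | s)=True p=True s=True
s_1={p,q}: (X(r) U (p | s))=True X(r)=True r=False (p | s)=True p=True s=False
s_2={p,r,s}: (X(r) U (p | s))=True X(r)=True r=True (p | s)=True p=True s=True
s_3={r}: (X(r) U (p | s))=True X(r)=True r=True (p | s)=False p=False s=False
s_4={q,r}: (X(r) U (p | s))=True X(r)=True r=True (p | s)=False p=False s=False
s_5={p,r,s}: (X(r) U (p | s))=True X(r)=False r=True (p | s)=True p=True s=True
s_6={q}: (X(r) U (p | s))=False X(r)=False r=False (p | s)=False p=False s=False
F((X(r) U (p | s))) holds; first witness at position 0.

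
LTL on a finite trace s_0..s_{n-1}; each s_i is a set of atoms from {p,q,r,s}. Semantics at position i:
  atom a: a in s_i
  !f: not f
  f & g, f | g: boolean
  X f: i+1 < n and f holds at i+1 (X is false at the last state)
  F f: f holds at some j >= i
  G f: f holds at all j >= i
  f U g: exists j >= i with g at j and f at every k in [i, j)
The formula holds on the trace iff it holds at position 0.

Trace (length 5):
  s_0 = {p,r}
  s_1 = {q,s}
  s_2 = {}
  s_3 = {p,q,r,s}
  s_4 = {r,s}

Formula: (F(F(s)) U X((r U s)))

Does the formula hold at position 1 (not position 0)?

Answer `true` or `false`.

Answer: true

Derivation:
s_0={p,r}: (F(F(s)) U X((r U s)))=True F(F(s))=True F(s)=True s=False X((r U s))=True (r U s)=True r=True
s_1={q,s}: (F(F(s)) U X((r U s)))=True F(F(s))=True F(s)=True s=True X((r U s))=False (r U s)=True r=False
s_2={}: (F(F(s)) U X((r U s)))=True F(F(s))=True F(s)=True s=False X((r U s))=True (r U s)=False r=False
s_3={p,q,r,s}: (F(F(s)) U X((r U s)))=True F(F(s))=True F(s)=True s=True X((r U s))=True (r U s)=True r=True
s_4={r,s}: (F(F(s)) U X((r U s)))=False F(F(s))=True F(s)=True s=True X((r U s))=False (r U s)=True r=True
Evaluating at position 1: result = True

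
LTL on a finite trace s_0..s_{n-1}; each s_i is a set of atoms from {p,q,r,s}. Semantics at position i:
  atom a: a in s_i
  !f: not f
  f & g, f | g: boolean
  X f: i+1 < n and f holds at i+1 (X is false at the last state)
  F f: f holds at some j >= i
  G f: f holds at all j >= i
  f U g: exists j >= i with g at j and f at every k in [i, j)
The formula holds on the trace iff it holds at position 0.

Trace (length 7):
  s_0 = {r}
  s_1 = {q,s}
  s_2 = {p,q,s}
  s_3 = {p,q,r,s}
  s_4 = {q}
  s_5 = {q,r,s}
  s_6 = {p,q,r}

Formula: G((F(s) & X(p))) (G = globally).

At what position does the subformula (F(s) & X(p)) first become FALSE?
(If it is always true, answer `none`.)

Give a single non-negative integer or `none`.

Answer: 0

Derivation:
s_0={r}: (F(s) & X(p))=False F(s)=True s=False X(p)=False p=False
s_1={q,s}: (F(s) & X(p))=True F(s)=True s=True X(p)=True p=False
s_2={p,q,s}: (F(s) & X(p))=True F(s)=True s=True X(p)=True p=True
s_3={p,q,r,s}: (F(s) & X(p))=False F(s)=True s=True X(p)=False p=True
s_4={q}: (F(s) & X(p))=False F(s)=True s=False X(p)=False p=False
s_5={q,r,s}: (F(s) & X(p))=True F(s)=True s=True X(p)=True p=False
s_6={p,q,r}: (F(s) & X(p))=False F(s)=False s=False X(p)=False p=True
G((F(s) & X(p))) holds globally = False
First violation at position 0.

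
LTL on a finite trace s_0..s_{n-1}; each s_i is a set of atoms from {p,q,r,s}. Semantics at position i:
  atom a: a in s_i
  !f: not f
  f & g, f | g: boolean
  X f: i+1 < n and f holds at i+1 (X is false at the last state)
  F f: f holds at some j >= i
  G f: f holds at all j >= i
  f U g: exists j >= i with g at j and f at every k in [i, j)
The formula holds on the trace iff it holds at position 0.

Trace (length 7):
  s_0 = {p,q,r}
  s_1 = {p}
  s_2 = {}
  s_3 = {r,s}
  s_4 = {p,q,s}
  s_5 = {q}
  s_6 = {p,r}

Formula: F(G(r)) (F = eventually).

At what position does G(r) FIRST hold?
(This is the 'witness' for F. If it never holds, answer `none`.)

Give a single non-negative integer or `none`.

s_0={p,q,r}: G(r)=False r=True
s_1={p}: G(r)=False r=False
s_2={}: G(r)=False r=False
s_3={r,s}: G(r)=False r=True
s_4={p,q,s}: G(r)=False r=False
s_5={q}: G(r)=False r=False
s_6={p,r}: G(r)=True r=True
F(G(r)) holds; first witness at position 6.

Answer: 6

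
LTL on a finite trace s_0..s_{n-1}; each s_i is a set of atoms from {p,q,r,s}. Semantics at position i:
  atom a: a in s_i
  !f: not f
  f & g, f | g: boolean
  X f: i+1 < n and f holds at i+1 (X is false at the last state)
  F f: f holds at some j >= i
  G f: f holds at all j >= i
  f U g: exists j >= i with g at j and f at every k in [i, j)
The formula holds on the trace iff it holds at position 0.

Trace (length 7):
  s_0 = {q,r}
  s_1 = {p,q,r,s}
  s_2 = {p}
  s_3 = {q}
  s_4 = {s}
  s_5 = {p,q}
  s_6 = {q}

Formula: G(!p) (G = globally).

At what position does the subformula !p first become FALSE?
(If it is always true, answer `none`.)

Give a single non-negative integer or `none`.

s_0={q,r}: !p=True p=False
s_1={p,q,r,s}: !p=False p=True
s_2={p}: !p=False p=True
s_3={q}: !p=True p=False
s_4={s}: !p=True p=False
s_5={p,q}: !p=False p=True
s_6={q}: !p=True p=False
G(!p) holds globally = False
First violation at position 1.

Answer: 1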